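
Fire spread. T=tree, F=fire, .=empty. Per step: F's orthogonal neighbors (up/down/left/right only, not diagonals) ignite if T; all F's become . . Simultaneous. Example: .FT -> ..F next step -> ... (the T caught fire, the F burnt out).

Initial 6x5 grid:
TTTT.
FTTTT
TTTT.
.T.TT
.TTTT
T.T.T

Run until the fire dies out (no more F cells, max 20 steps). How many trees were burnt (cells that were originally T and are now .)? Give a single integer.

Answer: 21

Derivation:
Step 1: +3 fires, +1 burnt (F count now 3)
Step 2: +3 fires, +3 burnt (F count now 3)
Step 3: +4 fires, +3 burnt (F count now 4)
Step 4: +4 fires, +4 burnt (F count now 4)
Step 5: +2 fires, +4 burnt (F count now 2)
Step 6: +3 fires, +2 burnt (F count now 3)
Step 7: +1 fires, +3 burnt (F count now 1)
Step 8: +1 fires, +1 burnt (F count now 1)
Step 9: +0 fires, +1 burnt (F count now 0)
Fire out after step 9
Initially T: 22, now '.': 29
Total burnt (originally-T cells now '.'): 21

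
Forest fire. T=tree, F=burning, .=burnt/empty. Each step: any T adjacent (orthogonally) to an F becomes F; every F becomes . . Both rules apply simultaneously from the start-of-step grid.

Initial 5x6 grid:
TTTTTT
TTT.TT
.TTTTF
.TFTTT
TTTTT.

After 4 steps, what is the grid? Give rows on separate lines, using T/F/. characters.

Step 1: 7 trees catch fire, 2 burn out
  TTTTTT
  TTT.TF
  .TFTF.
  .F.FTF
  TTFTT.
Step 2: 8 trees catch fire, 7 burn out
  TTTTTF
  TTF.F.
  .F.F..
  ....F.
  TF.FT.
Step 3: 5 trees catch fire, 8 burn out
  TTFTF.
  TF....
  ......
  ......
  F...F.
Step 4: 3 trees catch fire, 5 burn out
  TF.F..
  F.....
  ......
  ......
  ......

TF.F..
F.....
......
......
......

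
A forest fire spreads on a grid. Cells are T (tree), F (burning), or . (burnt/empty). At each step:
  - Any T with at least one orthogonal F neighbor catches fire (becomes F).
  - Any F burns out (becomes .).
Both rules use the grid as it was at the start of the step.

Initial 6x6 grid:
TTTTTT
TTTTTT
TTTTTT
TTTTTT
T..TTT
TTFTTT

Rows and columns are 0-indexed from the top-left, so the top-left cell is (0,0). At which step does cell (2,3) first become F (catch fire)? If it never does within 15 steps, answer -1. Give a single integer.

Step 1: cell (2,3)='T' (+2 fires, +1 burnt)
Step 2: cell (2,3)='T' (+3 fires, +2 burnt)
Step 3: cell (2,3)='T' (+4 fires, +3 burnt)
Step 4: cell (2,3)='F' (+5 fires, +4 burnt)
  -> target ignites at step 4
Step 5: cell (2,3)='.' (+6 fires, +5 burnt)
Step 6: cell (2,3)='.' (+6 fires, +6 burnt)
Step 7: cell (2,3)='.' (+5 fires, +6 burnt)
Step 8: cell (2,3)='.' (+2 fires, +5 burnt)
Step 9: cell (2,3)='.' (+0 fires, +2 burnt)
  fire out at step 9

4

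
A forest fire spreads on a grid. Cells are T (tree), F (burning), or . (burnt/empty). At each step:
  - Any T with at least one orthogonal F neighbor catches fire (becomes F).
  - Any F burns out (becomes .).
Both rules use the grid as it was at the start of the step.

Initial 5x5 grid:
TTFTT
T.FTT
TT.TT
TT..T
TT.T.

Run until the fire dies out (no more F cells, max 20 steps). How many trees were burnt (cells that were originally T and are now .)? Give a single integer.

Answer: 16

Derivation:
Step 1: +3 fires, +2 burnt (F count now 3)
Step 2: +4 fires, +3 burnt (F count now 4)
Step 3: +2 fires, +4 burnt (F count now 2)
Step 4: +2 fires, +2 burnt (F count now 2)
Step 5: +2 fires, +2 burnt (F count now 2)
Step 6: +2 fires, +2 burnt (F count now 2)
Step 7: +1 fires, +2 burnt (F count now 1)
Step 8: +0 fires, +1 burnt (F count now 0)
Fire out after step 8
Initially T: 17, now '.': 24
Total burnt (originally-T cells now '.'): 16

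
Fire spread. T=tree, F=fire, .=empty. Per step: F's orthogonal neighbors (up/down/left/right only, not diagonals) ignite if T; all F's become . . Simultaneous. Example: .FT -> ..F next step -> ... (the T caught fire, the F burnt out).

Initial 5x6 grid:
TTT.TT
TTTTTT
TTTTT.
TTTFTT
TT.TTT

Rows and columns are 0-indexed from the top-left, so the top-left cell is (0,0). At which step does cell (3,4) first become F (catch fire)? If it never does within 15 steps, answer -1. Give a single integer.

Step 1: cell (3,4)='F' (+4 fires, +1 burnt)
  -> target ignites at step 1
Step 2: cell (3,4)='.' (+6 fires, +4 burnt)
Step 3: cell (3,4)='.' (+6 fires, +6 burnt)
Step 4: cell (3,4)='.' (+6 fires, +6 burnt)
Step 5: cell (3,4)='.' (+3 fires, +6 burnt)
Step 6: cell (3,4)='.' (+1 fires, +3 burnt)
Step 7: cell (3,4)='.' (+0 fires, +1 burnt)
  fire out at step 7

1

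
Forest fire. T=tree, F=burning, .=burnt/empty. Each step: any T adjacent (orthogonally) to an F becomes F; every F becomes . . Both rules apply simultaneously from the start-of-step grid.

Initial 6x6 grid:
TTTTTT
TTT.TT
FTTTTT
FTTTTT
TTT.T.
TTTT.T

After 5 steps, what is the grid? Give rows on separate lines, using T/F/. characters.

Step 1: 4 trees catch fire, 2 burn out
  TTTTTT
  FTT.TT
  .FTTTT
  .FTTTT
  FTT.T.
  TTTT.T
Step 2: 6 trees catch fire, 4 burn out
  FTTTTT
  .FT.TT
  ..FTTT
  ..FTTT
  .FT.T.
  FTTT.T
Step 3: 6 trees catch fire, 6 burn out
  .FTTTT
  ..F.TT
  ...FTT
  ...FTT
  ..F.T.
  .FTT.T
Step 4: 4 trees catch fire, 6 burn out
  ..FTTT
  ....TT
  ....FT
  ....FT
  ....T.
  ..FT.T
Step 5: 6 trees catch fire, 4 burn out
  ...FTT
  ....FT
  .....F
  .....F
  ....F.
  ...F.T

...FTT
....FT
.....F
.....F
....F.
...F.T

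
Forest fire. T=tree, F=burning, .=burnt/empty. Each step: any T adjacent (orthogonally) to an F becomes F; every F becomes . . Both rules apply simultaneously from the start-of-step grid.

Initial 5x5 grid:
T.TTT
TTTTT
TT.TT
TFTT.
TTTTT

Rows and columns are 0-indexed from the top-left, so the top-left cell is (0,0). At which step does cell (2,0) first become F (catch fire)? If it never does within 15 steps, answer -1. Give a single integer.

Step 1: cell (2,0)='T' (+4 fires, +1 burnt)
Step 2: cell (2,0)='F' (+5 fires, +4 burnt)
  -> target ignites at step 2
Step 3: cell (2,0)='.' (+4 fires, +5 burnt)
Step 4: cell (2,0)='.' (+5 fires, +4 burnt)
Step 5: cell (2,0)='.' (+2 fires, +5 burnt)
Step 6: cell (2,0)='.' (+1 fires, +2 burnt)
Step 7: cell (2,0)='.' (+0 fires, +1 burnt)
  fire out at step 7

2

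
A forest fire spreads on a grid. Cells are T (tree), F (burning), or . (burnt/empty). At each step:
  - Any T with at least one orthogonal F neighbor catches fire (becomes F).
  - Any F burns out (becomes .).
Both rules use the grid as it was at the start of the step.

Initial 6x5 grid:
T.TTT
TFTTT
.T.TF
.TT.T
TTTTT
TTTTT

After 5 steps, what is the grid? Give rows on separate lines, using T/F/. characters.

Step 1: 6 trees catch fire, 2 burn out
  T.TTT
  F.FTF
  .F.F.
  .TT.F
  TTTTT
  TTTTT
Step 2: 6 trees catch fire, 6 burn out
  F.FTF
  ...F.
  .....
  .FT..
  TTTTF
  TTTTT
Step 3: 5 trees catch fire, 6 burn out
  ...F.
  .....
  .....
  ..F..
  TFTF.
  TTTTF
Step 4: 4 trees catch fire, 5 burn out
  .....
  .....
  .....
  .....
  F.F..
  TFTF.
Step 5: 2 trees catch fire, 4 burn out
  .....
  .....
  .....
  .....
  .....
  F.F..

.....
.....
.....
.....
.....
F.F..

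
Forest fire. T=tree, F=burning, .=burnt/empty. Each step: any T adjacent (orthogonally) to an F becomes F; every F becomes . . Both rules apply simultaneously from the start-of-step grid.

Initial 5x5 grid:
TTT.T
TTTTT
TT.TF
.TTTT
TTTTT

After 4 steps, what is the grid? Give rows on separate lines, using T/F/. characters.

Step 1: 3 trees catch fire, 1 burn out
  TTT.T
  TTTTF
  TT.F.
  .TTTF
  TTTTT
Step 2: 4 trees catch fire, 3 burn out
  TTT.F
  TTTF.
  TT...
  .TTF.
  TTTTF
Step 3: 3 trees catch fire, 4 burn out
  TTT..
  TTF..
  TT...
  .TF..
  TTTF.
Step 4: 4 trees catch fire, 3 burn out
  TTF..
  TF...
  TT...
  .F...
  TTF..

TTF..
TF...
TT...
.F...
TTF..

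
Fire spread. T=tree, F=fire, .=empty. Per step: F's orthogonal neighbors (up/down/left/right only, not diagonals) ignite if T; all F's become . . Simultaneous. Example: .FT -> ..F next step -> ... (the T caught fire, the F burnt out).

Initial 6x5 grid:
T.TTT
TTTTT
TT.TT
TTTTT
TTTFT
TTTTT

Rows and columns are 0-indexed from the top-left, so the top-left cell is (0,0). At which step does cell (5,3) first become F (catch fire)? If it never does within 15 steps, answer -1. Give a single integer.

Step 1: cell (5,3)='F' (+4 fires, +1 burnt)
  -> target ignites at step 1
Step 2: cell (5,3)='.' (+6 fires, +4 burnt)
Step 3: cell (5,3)='.' (+5 fires, +6 burnt)
Step 4: cell (5,3)='.' (+6 fires, +5 burnt)
Step 5: cell (5,3)='.' (+4 fires, +6 burnt)
Step 6: cell (5,3)='.' (+1 fires, +4 burnt)
Step 7: cell (5,3)='.' (+1 fires, +1 burnt)
Step 8: cell (5,3)='.' (+0 fires, +1 burnt)
  fire out at step 8

1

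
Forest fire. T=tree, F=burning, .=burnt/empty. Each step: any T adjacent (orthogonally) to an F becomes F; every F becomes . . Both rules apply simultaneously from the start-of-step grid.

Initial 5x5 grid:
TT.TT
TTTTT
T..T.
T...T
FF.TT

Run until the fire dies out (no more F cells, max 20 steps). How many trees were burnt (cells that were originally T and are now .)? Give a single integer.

Answer: 12

Derivation:
Step 1: +1 fires, +2 burnt (F count now 1)
Step 2: +1 fires, +1 burnt (F count now 1)
Step 3: +1 fires, +1 burnt (F count now 1)
Step 4: +2 fires, +1 burnt (F count now 2)
Step 5: +2 fires, +2 burnt (F count now 2)
Step 6: +1 fires, +2 burnt (F count now 1)
Step 7: +3 fires, +1 burnt (F count now 3)
Step 8: +1 fires, +3 burnt (F count now 1)
Step 9: +0 fires, +1 burnt (F count now 0)
Fire out after step 9
Initially T: 15, now '.': 22
Total burnt (originally-T cells now '.'): 12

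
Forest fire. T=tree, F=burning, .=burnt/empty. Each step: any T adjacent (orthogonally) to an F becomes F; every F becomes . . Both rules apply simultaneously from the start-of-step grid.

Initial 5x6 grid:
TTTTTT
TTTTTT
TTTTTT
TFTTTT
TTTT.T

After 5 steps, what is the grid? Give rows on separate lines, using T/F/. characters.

Step 1: 4 trees catch fire, 1 burn out
  TTTTTT
  TTTTTT
  TFTTTT
  F.FTTT
  TFTT.T
Step 2: 6 trees catch fire, 4 burn out
  TTTTTT
  TFTTTT
  F.FTTT
  ...FTT
  F.FT.T
Step 3: 6 trees catch fire, 6 burn out
  TFTTTT
  F.FTTT
  ...FTT
  ....FT
  ...F.T
Step 4: 5 trees catch fire, 6 burn out
  F.FTTT
  ...FTT
  ....FT
  .....F
  .....T
Step 5: 4 trees catch fire, 5 burn out
  ...FTT
  ....FT
  .....F
  ......
  .....F

...FTT
....FT
.....F
......
.....F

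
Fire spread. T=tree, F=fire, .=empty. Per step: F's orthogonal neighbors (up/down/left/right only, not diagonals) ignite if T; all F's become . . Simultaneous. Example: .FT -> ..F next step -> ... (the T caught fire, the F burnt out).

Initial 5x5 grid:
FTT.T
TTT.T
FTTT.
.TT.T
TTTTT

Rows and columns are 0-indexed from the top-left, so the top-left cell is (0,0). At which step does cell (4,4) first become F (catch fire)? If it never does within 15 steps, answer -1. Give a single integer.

Step 1: cell (4,4)='T' (+3 fires, +2 burnt)
Step 2: cell (4,4)='T' (+4 fires, +3 burnt)
Step 3: cell (4,4)='T' (+4 fires, +4 burnt)
Step 4: cell (4,4)='T' (+2 fires, +4 burnt)
Step 5: cell (4,4)='T' (+1 fires, +2 burnt)
Step 6: cell (4,4)='F' (+1 fires, +1 burnt)
  -> target ignites at step 6
Step 7: cell (4,4)='.' (+1 fires, +1 burnt)
Step 8: cell (4,4)='.' (+0 fires, +1 burnt)
  fire out at step 8

6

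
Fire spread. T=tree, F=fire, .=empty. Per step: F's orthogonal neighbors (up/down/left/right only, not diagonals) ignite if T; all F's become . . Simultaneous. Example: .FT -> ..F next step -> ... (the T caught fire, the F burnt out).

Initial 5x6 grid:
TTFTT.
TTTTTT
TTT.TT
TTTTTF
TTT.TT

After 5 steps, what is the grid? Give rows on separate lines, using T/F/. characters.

Step 1: 6 trees catch fire, 2 burn out
  TF.FT.
  TTFTTT
  TTT.TF
  TTTTF.
  TTT.TF
Step 2: 9 trees catch fire, 6 burn out
  F...F.
  TF.FTF
  TTF.F.
  TTTF..
  TTT.F.
Step 3: 4 trees catch fire, 9 burn out
  ......
  F...F.
  TF....
  TTF...
  TTT...
Step 4: 3 trees catch fire, 4 burn out
  ......
  ......
  F.....
  TF....
  TTF...
Step 5: 2 trees catch fire, 3 burn out
  ......
  ......
  ......
  F.....
  TF....

......
......
......
F.....
TF....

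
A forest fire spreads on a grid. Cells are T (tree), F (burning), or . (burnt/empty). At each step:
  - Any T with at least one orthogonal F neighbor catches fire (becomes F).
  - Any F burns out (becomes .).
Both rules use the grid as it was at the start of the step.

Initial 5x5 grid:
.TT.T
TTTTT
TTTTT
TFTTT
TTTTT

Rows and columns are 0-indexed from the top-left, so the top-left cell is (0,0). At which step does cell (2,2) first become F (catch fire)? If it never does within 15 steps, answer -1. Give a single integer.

Step 1: cell (2,2)='T' (+4 fires, +1 burnt)
Step 2: cell (2,2)='F' (+6 fires, +4 burnt)
  -> target ignites at step 2
Step 3: cell (2,2)='.' (+6 fires, +6 burnt)
Step 4: cell (2,2)='.' (+4 fires, +6 burnt)
Step 5: cell (2,2)='.' (+1 fires, +4 burnt)
Step 6: cell (2,2)='.' (+1 fires, +1 burnt)
Step 7: cell (2,2)='.' (+0 fires, +1 burnt)
  fire out at step 7

2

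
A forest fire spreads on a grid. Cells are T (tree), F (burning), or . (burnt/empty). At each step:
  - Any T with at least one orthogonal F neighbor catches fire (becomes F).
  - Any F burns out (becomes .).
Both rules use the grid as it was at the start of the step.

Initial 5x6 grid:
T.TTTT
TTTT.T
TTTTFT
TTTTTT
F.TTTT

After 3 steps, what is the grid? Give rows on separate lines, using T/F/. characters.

Step 1: 4 trees catch fire, 2 burn out
  T.TTTT
  TTTT.T
  TTTF.F
  FTTTFT
  ..TTTT
Step 2: 8 trees catch fire, 4 burn out
  T.TTTT
  TTTF.F
  FTF...
  .FTF.F
  ..TTFT
Step 3: 8 trees catch fire, 8 burn out
  T.TFTF
  FTF...
  .F....
  ..F...
  ..TF.F

T.TFTF
FTF...
.F....
..F...
..TF.F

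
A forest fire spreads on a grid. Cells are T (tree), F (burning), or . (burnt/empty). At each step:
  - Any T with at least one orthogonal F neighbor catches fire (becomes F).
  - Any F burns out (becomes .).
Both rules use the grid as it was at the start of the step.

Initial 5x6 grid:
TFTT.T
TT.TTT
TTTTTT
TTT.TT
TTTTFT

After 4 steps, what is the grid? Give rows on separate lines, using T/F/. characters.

Step 1: 6 trees catch fire, 2 burn out
  F.FT.T
  TF.TTT
  TTTTTT
  TTT.FT
  TTTF.F
Step 2: 6 trees catch fire, 6 burn out
  ...F.T
  F..TTT
  TFTTFT
  TTT..F
  TTF...
Step 3: 9 trees catch fire, 6 burn out
  .....T
  ...FFT
  F.FF.F
  TFF...
  TF....
Step 4: 3 trees catch fire, 9 burn out
  .....T
  .....F
  ......
  F.....
  F.....

.....T
.....F
......
F.....
F.....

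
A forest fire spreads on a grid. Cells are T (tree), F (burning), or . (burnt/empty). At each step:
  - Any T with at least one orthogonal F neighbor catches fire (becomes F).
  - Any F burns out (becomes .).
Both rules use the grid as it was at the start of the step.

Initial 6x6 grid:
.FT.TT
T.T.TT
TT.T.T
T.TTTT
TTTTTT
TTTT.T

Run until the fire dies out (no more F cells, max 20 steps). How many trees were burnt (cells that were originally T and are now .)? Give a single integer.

Step 1: +1 fires, +1 burnt (F count now 1)
Step 2: +1 fires, +1 burnt (F count now 1)
Step 3: +0 fires, +1 burnt (F count now 0)
Fire out after step 3
Initially T: 27, now '.': 11
Total burnt (originally-T cells now '.'): 2

Answer: 2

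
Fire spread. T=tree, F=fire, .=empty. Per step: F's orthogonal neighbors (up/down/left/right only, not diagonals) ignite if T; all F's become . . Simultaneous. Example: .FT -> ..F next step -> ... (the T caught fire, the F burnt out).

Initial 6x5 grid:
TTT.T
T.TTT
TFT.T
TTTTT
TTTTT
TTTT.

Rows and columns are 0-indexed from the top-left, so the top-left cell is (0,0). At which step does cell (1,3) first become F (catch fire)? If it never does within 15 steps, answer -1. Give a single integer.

Step 1: cell (1,3)='T' (+3 fires, +1 burnt)
Step 2: cell (1,3)='T' (+5 fires, +3 burnt)
Step 3: cell (1,3)='F' (+7 fires, +5 burnt)
  -> target ignites at step 3
Step 4: cell (1,3)='.' (+6 fires, +7 burnt)
Step 5: cell (1,3)='.' (+4 fires, +6 burnt)
Step 6: cell (1,3)='.' (+0 fires, +4 burnt)
  fire out at step 6

3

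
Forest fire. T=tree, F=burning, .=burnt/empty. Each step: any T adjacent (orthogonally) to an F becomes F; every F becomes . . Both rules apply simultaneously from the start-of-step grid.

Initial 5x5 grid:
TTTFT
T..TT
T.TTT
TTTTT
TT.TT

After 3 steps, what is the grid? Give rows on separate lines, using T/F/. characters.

Step 1: 3 trees catch fire, 1 burn out
  TTF.F
  T..FT
  T.TTT
  TTTTT
  TT.TT
Step 2: 3 trees catch fire, 3 burn out
  TF...
  T...F
  T.TFT
  TTTTT
  TT.TT
Step 3: 4 trees catch fire, 3 burn out
  F....
  T....
  T.F.F
  TTTFT
  TT.TT

F....
T....
T.F.F
TTTFT
TT.TT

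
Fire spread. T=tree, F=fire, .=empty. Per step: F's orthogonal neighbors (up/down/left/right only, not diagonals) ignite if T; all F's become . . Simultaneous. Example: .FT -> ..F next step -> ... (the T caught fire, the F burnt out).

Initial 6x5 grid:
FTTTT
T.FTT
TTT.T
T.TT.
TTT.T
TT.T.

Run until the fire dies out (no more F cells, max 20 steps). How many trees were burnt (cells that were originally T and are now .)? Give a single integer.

Answer: 19

Derivation:
Step 1: +5 fires, +2 burnt (F count now 5)
Step 2: +5 fires, +5 burnt (F count now 5)
Step 3: +5 fires, +5 burnt (F count now 5)
Step 4: +2 fires, +5 burnt (F count now 2)
Step 5: +2 fires, +2 burnt (F count now 2)
Step 6: +0 fires, +2 burnt (F count now 0)
Fire out after step 6
Initially T: 21, now '.': 28
Total burnt (originally-T cells now '.'): 19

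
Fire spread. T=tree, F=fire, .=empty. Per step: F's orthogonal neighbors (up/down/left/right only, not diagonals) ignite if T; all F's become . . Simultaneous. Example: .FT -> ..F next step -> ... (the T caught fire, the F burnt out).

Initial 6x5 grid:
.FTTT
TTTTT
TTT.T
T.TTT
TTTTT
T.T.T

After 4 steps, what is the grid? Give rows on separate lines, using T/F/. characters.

Step 1: 2 trees catch fire, 1 burn out
  ..FTT
  TFTTT
  TTT.T
  T.TTT
  TTTTT
  T.T.T
Step 2: 4 trees catch fire, 2 burn out
  ...FT
  F.FTT
  TFT.T
  T.TTT
  TTTTT
  T.T.T
Step 3: 4 trees catch fire, 4 burn out
  ....F
  ...FT
  F.F.T
  T.TTT
  TTTTT
  T.T.T
Step 4: 3 trees catch fire, 4 burn out
  .....
  ....F
  ....T
  F.FTT
  TTTTT
  T.T.T

.....
....F
....T
F.FTT
TTTTT
T.T.T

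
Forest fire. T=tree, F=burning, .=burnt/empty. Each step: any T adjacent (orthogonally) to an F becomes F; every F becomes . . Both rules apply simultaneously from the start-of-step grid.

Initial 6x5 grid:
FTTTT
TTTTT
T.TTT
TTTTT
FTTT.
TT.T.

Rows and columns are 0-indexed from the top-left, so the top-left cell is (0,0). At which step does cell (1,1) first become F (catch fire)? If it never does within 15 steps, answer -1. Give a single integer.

Step 1: cell (1,1)='T' (+5 fires, +2 burnt)
Step 2: cell (1,1)='F' (+6 fires, +5 burnt)
  -> target ignites at step 2
Step 3: cell (1,1)='.' (+4 fires, +6 burnt)
Step 4: cell (1,1)='.' (+5 fires, +4 burnt)
Step 5: cell (1,1)='.' (+3 fires, +5 burnt)
Step 6: cell (1,1)='.' (+1 fires, +3 burnt)
Step 7: cell (1,1)='.' (+0 fires, +1 burnt)
  fire out at step 7

2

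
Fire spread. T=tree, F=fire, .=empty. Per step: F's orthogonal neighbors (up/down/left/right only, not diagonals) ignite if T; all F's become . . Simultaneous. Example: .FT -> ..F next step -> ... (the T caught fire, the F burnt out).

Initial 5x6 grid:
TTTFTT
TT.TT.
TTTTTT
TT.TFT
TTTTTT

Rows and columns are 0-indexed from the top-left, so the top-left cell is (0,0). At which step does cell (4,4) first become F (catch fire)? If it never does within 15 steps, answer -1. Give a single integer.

Step 1: cell (4,4)='F' (+7 fires, +2 burnt)
  -> target ignites at step 1
Step 2: cell (4,4)='.' (+7 fires, +7 burnt)
Step 3: cell (4,4)='.' (+4 fires, +7 burnt)
Step 4: cell (4,4)='.' (+3 fires, +4 burnt)
Step 5: cell (4,4)='.' (+3 fires, +3 burnt)
Step 6: cell (4,4)='.' (+1 fires, +3 burnt)
Step 7: cell (4,4)='.' (+0 fires, +1 burnt)
  fire out at step 7

1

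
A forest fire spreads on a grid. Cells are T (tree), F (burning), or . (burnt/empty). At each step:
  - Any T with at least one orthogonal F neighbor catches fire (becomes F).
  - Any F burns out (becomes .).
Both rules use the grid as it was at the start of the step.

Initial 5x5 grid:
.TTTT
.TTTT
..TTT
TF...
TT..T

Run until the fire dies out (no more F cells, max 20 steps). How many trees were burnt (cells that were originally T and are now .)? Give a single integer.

Step 1: +2 fires, +1 burnt (F count now 2)
Step 2: +1 fires, +2 burnt (F count now 1)
Step 3: +0 fires, +1 burnt (F count now 0)
Fire out after step 3
Initially T: 15, now '.': 13
Total burnt (originally-T cells now '.'): 3

Answer: 3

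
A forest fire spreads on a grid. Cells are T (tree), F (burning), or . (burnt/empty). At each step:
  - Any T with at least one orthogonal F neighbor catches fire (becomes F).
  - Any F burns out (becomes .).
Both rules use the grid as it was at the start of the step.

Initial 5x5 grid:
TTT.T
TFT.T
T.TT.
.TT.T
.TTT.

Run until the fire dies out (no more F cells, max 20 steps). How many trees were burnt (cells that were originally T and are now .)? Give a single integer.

Answer: 13

Derivation:
Step 1: +3 fires, +1 burnt (F count now 3)
Step 2: +4 fires, +3 burnt (F count now 4)
Step 3: +2 fires, +4 burnt (F count now 2)
Step 4: +2 fires, +2 burnt (F count now 2)
Step 5: +2 fires, +2 burnt (F count now 2)
Step 6: +0 fires, +2 burnt (F count now 0)
Fire out after step 6
Initially T: 16, now '.': 22
Total burnt (originally-T cells now '.'): 13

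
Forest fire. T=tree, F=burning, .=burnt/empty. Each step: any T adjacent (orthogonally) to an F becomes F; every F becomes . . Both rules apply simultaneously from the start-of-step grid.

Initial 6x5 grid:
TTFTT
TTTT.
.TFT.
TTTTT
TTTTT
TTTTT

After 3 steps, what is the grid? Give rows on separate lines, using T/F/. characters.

Step 1: 6 trees catch fire, 2 burn out
  TF.FT
  TTFT.
  .F.F.
  TTFTT
  TTTTT
  TTTTT
Step 2: 7 trees catch fire, 6 burn out
  F...F
  TF.F.
  .....
  TF.FT
  TTFTT
  TTTTT
Step 3: 6 trees catch fire, 7 burn out
  .....
  F....
  .....
  F...F
  TF.FT
  TTFTT

.....
F....
.....
F...F
TF.FT
TTFTT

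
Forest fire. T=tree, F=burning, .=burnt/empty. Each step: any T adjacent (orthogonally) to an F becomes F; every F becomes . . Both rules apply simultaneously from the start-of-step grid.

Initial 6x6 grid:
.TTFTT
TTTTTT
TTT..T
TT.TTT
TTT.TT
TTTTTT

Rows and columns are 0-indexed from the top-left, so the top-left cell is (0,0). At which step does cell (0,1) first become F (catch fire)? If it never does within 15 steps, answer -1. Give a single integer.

Step 1: cell (0,1)='T' (+3 fires, +1 burnt)
Step 2: cell (0,1)='F' (+4 fires, +3 burnt)
  -> target ignites at step 2
Step 3: cell (0,1)='.' (+3 fires, +4 burnt)
Step 4: cell (0,1)='.' (+3 fires, +3 burnt)
Step 5: cell (0,1)='.' (+3 fires, +3 burnt)
Step 6: cell (0,1)='.' (+4 fires, +3 burnt)
Step 7: cell (0,1)='.' (+6 fires, +4 burnt)
Step 8: cell (0,1)='.' (+3 fires, +6 burnt)
Step 9: cell (0,1)='.' (+1 fires, +3 burnt)
Step 10: cell (0,1)='.' (+0 fires, +1 burnt)
  fire out at step 10

2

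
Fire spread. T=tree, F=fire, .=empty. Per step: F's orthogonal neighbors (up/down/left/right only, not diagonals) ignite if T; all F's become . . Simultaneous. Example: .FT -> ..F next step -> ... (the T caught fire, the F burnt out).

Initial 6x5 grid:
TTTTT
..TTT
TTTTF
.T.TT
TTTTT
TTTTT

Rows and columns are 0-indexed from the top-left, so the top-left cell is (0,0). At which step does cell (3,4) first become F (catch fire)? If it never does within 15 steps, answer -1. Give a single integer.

Step 1: cell (3,4)='F' (+3 fires, +1 burnt)
  -> target ignites at step 1
Step 2: cell (3,4)='.' (+5 fires, +3 burnt)
Step 3: cell (3,4)='.' (+5 fires, +5 burnt)
Step 4: cell (3,4)='.' (+5 fires, +5 burnt)
Step 5: cell (3,4)='.' (+3 fires, +5 burnt)
Step 6: cell (3,4)='.' (+3 fires, +3 burnt)
Step 7: cell (3,4)='.' (+1 fires, +3 burnt)
Step 8: cell (3,4)='.' (+0 fires, +1 burnt)
  fire out at step 8

1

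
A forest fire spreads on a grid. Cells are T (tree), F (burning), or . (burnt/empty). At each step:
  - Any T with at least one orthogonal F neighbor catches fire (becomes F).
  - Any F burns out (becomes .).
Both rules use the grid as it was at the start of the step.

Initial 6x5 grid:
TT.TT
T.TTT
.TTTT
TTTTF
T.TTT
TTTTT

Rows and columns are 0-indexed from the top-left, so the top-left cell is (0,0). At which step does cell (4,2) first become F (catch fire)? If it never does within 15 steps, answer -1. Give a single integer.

Step 1: cell (4,2)='T' (+3 fires, +1 burnt)
Step 2: cell (4,2)='T' (+5 fires, +3 burnt)
Step 3: cell (4,2)='F' (+6 fires, +5 burnt)
  -> target ignites at step 3
Step 4: cell (4,2)='.' (+5 fires, +6 burnt)
Step 5: cell (4,2)='.' (+2 fires, +5 burnt)
Step 6: cell (4,2)='.' (+1 fires, +2 burnt)
Step 7: cell (4,2)='.' (+0 fires, +1 burnt)
  fire out at step 7

3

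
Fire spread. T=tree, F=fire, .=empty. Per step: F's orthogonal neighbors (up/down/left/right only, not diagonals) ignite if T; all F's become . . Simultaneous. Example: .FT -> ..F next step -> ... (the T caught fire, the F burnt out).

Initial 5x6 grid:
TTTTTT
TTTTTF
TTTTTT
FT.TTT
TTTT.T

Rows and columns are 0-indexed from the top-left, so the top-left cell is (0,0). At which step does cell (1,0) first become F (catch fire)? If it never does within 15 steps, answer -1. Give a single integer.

Step 1: cell (1,0)='T' (+6 fires, +2 burnt)
Step 2: cell (1,0)='F' (+7 fires, +6 burnt)
  -> target ignites at step 2
Step 3: cell (1,0)='.' (+9 fires, +7 burnt)
Step 4: cell (1,0)='.' (+4 fires, +9 burnt)
Step 5: cell (1,0)='.' (+0 fires, +4 burnt)
  fire out at step 5

2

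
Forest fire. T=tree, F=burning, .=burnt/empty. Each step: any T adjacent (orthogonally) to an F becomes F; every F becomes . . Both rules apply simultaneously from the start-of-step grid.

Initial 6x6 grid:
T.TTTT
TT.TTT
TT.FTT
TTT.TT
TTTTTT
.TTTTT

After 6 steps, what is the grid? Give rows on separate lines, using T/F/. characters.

Step 1: 2 trees catch fire, 1 burn out
  T.TTTT
  TT.FTT
  TT..FT
  TTT.TT
  TTTTTT
  .TTTTT
Step 2: 4 trees catch fire, 2 burn out
  T.TFTT
  TT..FT
  TT...F
  TTT.FT
  TTTTTT
  .TTTTT
Step 3: 5 trees catch fire, 4 burn out
  T.F.FT
  TT...F
  TT....
  TTT..F
  TTTTFT
  .TTTTT
Step 4: 4 trees catch fire, 5 burn out
  T....F
  TT....
  TT....
  TTT...
  TTTF.F
  .TTTFT
Step 5: 3 trees catch fire, 4 burn out
  T.....
  TT....
  TT....
  TTT...
  TTF...
  .TTF.F
Step 6: 3 trees catch fire, 3 burn out
  T.....
  TT....
  TT....
  TTF...
  TF....
  .TF...

T.....
TT....
TT....
TTF...
TF....
.TF...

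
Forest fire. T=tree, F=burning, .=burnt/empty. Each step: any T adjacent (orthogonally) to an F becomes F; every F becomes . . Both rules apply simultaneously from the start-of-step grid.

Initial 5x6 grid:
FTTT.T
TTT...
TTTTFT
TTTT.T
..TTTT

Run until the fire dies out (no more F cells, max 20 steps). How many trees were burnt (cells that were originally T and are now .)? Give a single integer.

Step 1: +4 fires, +2 burnt (F count now 4)
Step 2: +6 fires, +4 burnt (F count now 6)
Step 3: +7 fires, +6 burnt (F count now 7)
Step 4: +3 fires, +7 burnt (F count now 3)
Step 5: +0 fires, +3 burnt (F count now 0)
Fire out after step 5
Initially T: 21, now '.': 29
Total burnt (originally-T cells now '.'): 20

Answer: 20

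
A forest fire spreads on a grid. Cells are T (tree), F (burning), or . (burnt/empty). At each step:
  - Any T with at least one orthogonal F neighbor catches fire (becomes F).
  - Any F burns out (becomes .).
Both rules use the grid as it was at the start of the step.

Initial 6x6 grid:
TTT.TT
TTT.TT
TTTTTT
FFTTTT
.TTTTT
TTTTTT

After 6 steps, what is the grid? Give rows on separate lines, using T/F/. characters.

Step 1: 4 trees catch fire, 2 burn out
  TTT.TT
  TTT.TT
  FFTTTT
  ..FTTT
  .FTTTT
  TTTTTT
Step 2: 6 trees catch fire, 4 burn out
  TTT.TT
  FFT.TT
  ..FTTT
  ...FTT
  ..FTTT
  TFTTTT
Step 3: 8 trees catch fire, 6 burn out
  FFT.TT
  ..F.TT
  ...FTT
  ....FT
  ...FTT
  F.FTTT
Step 4: 5 trees catch fire, 8 burn out
  ..F.TT
  ....TT
  ....FT
  .....F
  ....FT
  ...FTT
Step 5: 4 trees catch fire, 5 burn out
  ....TT
  ....FT
  .....F
  ......
  .....F
  ....FT
Step 6: 3 trees catch fire, 4 burn out
  ....FT
  .....F
  ......
  ......
  ......
  .....F

....FT
.....F
......
......
......
.....F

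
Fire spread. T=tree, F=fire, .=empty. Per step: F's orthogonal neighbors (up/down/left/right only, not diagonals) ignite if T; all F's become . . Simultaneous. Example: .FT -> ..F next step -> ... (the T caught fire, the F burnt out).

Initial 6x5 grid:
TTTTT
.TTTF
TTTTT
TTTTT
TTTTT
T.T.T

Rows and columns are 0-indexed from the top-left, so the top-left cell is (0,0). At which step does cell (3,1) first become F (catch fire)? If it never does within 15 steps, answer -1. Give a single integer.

Step 1: cell (3,1)='T' (+3 fires, +1 burnt)
Step 2: cell (3,1)='T' (+4 fires, +3 burnt)
Step 3: cell (3,1)='T' (+5 fires, +4 burnt)
Step 4: cell (3,1)='T' (+5 fires, +5 burnt)
Step 5: cell (3,1)='F' (+4 fires, +5 burnt)
  -> target ignites at step 5
Step 6: cell (3,1)='.' (+3 fires, +4 burnt)
Step 7: cell (3,1)='.' (+1 fires, +3 burnt)
Step 8: cell (3,1)='.' (+1 fires, +1 burnt)
Step 9: cell (3,1)='.' (+0 fires, +1 burnt)
  fire out at step 9

5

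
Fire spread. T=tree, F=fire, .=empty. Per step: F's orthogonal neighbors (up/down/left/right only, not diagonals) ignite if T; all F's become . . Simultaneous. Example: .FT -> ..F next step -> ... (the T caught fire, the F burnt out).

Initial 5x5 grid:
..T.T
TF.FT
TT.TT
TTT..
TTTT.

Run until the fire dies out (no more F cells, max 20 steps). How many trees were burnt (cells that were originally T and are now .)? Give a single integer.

Step 1: +4 fires, +2 burnt (F count now 4)
Step 2: +4 fires, +4 burnt (F count now 4)
Step 3: +3 fires, +4 burnt (F count now 3)
Step 4: +2 fires, +3 burnt (F count now 2)
Step 5: +1 fires, +2 burnt (F count now 1)
Step 6: +0 fires, +1 burnt (F count now 0)
Fire out after step 6
Initially T: 15, now '.': 24
Total burnt (originally-T cells now '.'): 14

Answer: 14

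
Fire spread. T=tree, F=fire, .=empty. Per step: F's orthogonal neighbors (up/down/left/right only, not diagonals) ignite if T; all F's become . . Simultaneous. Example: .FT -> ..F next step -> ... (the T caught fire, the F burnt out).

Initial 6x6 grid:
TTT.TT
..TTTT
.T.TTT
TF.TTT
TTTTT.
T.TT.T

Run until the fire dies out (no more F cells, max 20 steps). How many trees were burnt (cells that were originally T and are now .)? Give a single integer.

Answer: 25

Derivation:
Step 1: +3 fires, +1 burnt (F count now 3)
Step 2: +2 fires, +3 burnt (F count now 2)
Step 3: +3 fires, +2 burnt (F count now 3)
Step 4: +3 fires, +3 burnt (F count now 3)
Step 5: +2 fires, +3 burnt (F count now 2)
Step 6: +3 fires, +2 burnt (F count now 3)
Step 7: +3 fires, +3 burnt (F count now 3)
Step 8: +3 fires, +3 burnt (F count now 3)
Step 9: +2 fires, +3 burnt (F count now 2)
Step 10: +1 fires, +2 burnt (F count now 1)
Step 11: +0 fires, +1 burnt (F count now 0)
Fire out after step 11
Initially T: 26, now '.': 35
Total burnt (originally-T cells now '.'): 25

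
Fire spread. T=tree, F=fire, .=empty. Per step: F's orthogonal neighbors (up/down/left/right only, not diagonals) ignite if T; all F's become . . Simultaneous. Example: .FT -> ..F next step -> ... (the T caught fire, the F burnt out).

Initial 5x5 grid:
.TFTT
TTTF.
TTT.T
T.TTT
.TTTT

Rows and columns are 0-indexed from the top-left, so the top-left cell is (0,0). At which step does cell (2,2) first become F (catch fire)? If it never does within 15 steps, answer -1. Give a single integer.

Step 1: cell (2,2)='T' (+3 fires, +2 burnt)
Step 2: cell (2,2)='F' (+3 fires, +3 burnt)
  -> target ignites at step 2
Step 3: cell (2,2)='.' (+3 fires, +3 burnt)
Step 4: cell (2,2)='.' (+3 fires, +3 burnt)
Step 5: cell (2,2)='.' (+4 fires, +3 burnt)
Step 6: cell (2,2)='.' (+2 fires, +4 burnt)
Step 7: cell (2,2)='.' (+0 fires, +2 burnt)
  fire out at step 7

2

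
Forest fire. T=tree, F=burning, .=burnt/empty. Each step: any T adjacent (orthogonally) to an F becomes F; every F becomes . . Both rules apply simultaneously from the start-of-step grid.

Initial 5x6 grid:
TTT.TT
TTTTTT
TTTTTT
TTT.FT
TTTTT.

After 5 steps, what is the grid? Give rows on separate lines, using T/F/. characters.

Step 1: 3 trees catch fire, 1 burn out
  TTT.TT
  TTTTTT
  TTTTFT
  TTT..F
  TTTTF.
Step 2: 4 trees catch fire, 3 burn out
  TTT.TT
  TTTTFT
  TTTF.F
  TTT...
  TTTF..
Step 3: 5 trees catch fire, 4 burn out
  TTT.FT
  TTTF.F
  TTF...
  TTT...
  TTF...
Step 4: 5 trees catch fire, 5 burn out
  TTT..F
  TTF...
  TF....
  TTF...
  TF....
Step 5: 5 trees catch fire, 5 burn out
  TTF...
  TF....
  F.....
  TF....
  F.....

TTF...
TF....
F.....
TF....
F.....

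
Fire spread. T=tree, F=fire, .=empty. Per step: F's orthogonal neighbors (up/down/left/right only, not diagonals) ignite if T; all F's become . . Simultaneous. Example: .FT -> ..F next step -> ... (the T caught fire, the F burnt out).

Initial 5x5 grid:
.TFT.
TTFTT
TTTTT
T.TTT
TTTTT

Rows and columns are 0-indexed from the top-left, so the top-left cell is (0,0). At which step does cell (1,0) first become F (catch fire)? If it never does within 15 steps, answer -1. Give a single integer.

Step 1: cell (1,0)='T' (+5 fires, +2 burnt)
Step 2: cell (1,0)='F' (+5 fires, +5 burnt)
  -> target ignites at step 2
Step 3: cell (1,0)='.' (+4 fires, +5 burnt)
Step 4: cell (1,0)='.' (+4 fires, +4 burnt)
Step 5: cell (1,0)='.' (+2 fires, +4 burnt)
Step 6: cell (1,0)='.' (+0 fires, +2 burnt)
  fire out at step 6

2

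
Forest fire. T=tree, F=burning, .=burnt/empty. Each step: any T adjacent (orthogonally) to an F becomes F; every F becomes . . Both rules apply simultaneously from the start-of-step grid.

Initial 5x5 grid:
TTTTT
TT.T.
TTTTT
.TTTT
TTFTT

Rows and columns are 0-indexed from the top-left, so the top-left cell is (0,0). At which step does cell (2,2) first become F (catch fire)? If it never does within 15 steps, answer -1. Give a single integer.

Step 1: cell (2,2)='T' (+3 fires, +1 burnt)
Step 2: cell (2,2)='F' (+5 fires, +3 burnt)
  -> target ignites at step 2
Step 3: cell (2,2)='.' (+3 fires, +5 burnt)
Step 4: cell (2,2)='.' (+4 fires, +3 burnt)
Step 5: cell (2,2)='.' (+3 fires, +4 burnt)
Step 6: cell (2,2)='.' (+3 fires, +3 burnt)
Step 7: cell (2,2)='.' (+0 fires, +3 burnt)
  fire out at step 7

2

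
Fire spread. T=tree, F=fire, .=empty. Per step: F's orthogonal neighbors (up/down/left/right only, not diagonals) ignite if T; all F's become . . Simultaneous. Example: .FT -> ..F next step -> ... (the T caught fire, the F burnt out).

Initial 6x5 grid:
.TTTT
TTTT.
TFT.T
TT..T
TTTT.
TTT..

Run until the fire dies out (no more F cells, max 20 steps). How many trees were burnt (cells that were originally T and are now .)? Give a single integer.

Step 1: +4 fires, +1 burnt (F count now 4)
Step 2: +5 fires, +4 burnt (F count now 5)
Step 3: +5 fires, +5 burnt (F count now 5)
Step 4: +4 fires, +5 burnt (F count now 4)
Step 5: +1 fires, +4 burnt (F count now 1)
Step 6: +0 fires, +1 burnt (F count now 0)
Fire out after step 6
Initially T: 21, now '.': 28
Total burnt (originally-T cells now '.'): 19

Answer: 19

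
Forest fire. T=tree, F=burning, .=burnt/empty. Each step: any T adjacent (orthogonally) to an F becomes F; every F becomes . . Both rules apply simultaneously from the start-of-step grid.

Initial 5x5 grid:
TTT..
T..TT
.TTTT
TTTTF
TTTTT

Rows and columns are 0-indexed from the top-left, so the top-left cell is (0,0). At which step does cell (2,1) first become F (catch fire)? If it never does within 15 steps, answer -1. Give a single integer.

Step 1: cell (2,1)='T' (+3 fires, +1 burnt)
Step 2: cell (2,1)='T' (+4 fires, +3 burnt)
Step 3: cell (2,1)='T' (+4 fires, +4 burnt)
Step 4: cell (2,1)='F' (+3 fires, +4 burnt)
  -> target ignites at step 4
Step 5: cell (2,1)='.' (+1 fires, +3 burnt)
Step 6: cell (2,1)='.' (+0 fires, +1 burnt)
  fire out at step 6

4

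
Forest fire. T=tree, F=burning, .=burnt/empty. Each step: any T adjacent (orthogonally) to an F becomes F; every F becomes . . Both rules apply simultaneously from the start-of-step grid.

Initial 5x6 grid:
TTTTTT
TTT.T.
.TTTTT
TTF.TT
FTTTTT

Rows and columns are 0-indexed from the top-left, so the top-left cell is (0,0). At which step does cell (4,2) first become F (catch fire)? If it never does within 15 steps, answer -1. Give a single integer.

Step 1: cell (4,2)='F' (+5 fires, +2 burnt)
  -> target ignites at step 1
Step 2: cell (4,2)='.' (+4 fires, +5 burnt)
Step 3: cell (4,2)='.' (+4 fires, +4 burnt)
Step 4: cell (4,2)='.' (+7 fires, +4 burnt)
Step 5: cell (4,2)='.' (+3 fires, +7 burnt)
Step 6: cell (4,2)='.' (+1 fires, +3 burnt)
Step 7: cell (4,2)='.' (+0 fires, +1 burnt)
  fire out at step 7

1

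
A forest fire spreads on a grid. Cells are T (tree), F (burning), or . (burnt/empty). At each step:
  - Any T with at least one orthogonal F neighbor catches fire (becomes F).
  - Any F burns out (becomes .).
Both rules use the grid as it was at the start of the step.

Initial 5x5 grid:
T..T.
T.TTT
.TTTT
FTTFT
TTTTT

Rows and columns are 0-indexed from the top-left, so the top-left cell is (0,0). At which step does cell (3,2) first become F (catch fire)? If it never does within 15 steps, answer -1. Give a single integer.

Step 1: cell (3,2)='F' (+6 fires, +2 burnt)
  -> target ignites at step 1
Step 2: cell (3,2)='.' (+7 fires, +6 burnt)
Step 3: cell (3,2)='.' (+3 fires, +7 burnt)
Step 4: cell (3,2)='.' (+0 fires, +3 burnt)
  fire out at step 4

1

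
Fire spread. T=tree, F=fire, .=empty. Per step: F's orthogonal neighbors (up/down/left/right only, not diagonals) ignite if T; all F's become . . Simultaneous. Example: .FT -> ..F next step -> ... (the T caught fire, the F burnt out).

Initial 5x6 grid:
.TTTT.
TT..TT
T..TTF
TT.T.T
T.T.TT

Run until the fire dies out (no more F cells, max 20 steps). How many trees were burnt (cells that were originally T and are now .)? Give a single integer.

Answer: 18

Derivation:
Step 1: +3 fires, +1 burnt (F count now 3)
Step 2: +3 fires, +3 burnt (F count now 3)
Step 3: +3 fires, +3 burnt (F count now 3)
Step 4: +1 fires, +3 burnt (F count now 1)
Step 5: +1 fires, +1 burnt (F count now 1)
Step 6: +1 fires, +1 burnt (F count now 1)
Step 7: +1 fires, +1 burnt (F count now 1)
Step 8: +1 fires, +1 burnt (F count now 1)
Step 9: +1 fires, +1 burnt (F count now 1)
Step 10: +1 fires, +1 burnt (F count now 1)
Step 11: +2 fires, +1 burnt (F count now 2)
Step 12: +0 fires, +2 burnt (F count now 0)
Fire out after step 12
Initially T: 19, now '.': 29
Total burnt (originally-T cells now '.'): 18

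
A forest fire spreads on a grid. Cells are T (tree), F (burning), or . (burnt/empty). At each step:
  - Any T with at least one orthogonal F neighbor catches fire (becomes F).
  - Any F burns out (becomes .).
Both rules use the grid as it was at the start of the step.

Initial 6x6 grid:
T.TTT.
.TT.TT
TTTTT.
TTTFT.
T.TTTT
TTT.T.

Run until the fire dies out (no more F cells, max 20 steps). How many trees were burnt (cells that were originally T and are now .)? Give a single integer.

Step 1: +4 fires, +1 burnt (F count now 4)
Step 2: +5 fires, +4 burnt (F count now 5)
Step 3: +7 fires, +5 burnt (F count now 7)
Step 4: +7 fires, +7 burnt (F count now 7)
Step 5: +2 fires, +7 burnt (F count now 2)
Step 6: +0 fires, +2 burnt (F count now 0)
Fire out after step 6
Initially T: 26, now '.': 35
Total burnt (originally-T cells now '.'): 25

Answer: 25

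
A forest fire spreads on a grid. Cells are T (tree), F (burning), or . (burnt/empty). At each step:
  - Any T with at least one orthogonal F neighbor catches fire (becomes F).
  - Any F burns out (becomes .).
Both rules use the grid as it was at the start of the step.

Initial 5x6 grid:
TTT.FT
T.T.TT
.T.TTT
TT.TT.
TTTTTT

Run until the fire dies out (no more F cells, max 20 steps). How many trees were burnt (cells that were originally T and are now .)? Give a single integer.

Answer: 17

Derivation:
Step 1: +2 fires, +1 burnt (F count now 2)
Step 2: +2 fires, +2 burnt (F count now 2)
Step 3: +3 fires, +2 burnt (F count now 3)
Step 4: +2 fires, +3 burnt (F count now 2)
Step 5: +2 fires, +2 burnt (F count now 2)
Step 6: +1 fires, +2 burnt (F count now 1)
Step 7: +1 fires, +1 burnt (F count now 1)
Step 8: +2 fires, +1 burnt (F count now 2)
Step 9: +2 fires, +2 burnt (F count now 2)
Step 10: +0 fires, +2 burnt (F count now 0)
Fire out after step 10
Initially T: 22, now '.': 25
Total burnt (originally-T cells now '.'): 17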